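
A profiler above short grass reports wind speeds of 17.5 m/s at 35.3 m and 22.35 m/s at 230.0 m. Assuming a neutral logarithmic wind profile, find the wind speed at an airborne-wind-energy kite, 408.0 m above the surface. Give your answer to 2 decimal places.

Log law: V ∝ ln(z/z₀). From the pair, with r = V₁/V₂ = 0.78300,
ln z₀ = (ln z₁ − r·ln z₂)/(1 − r) = (3.5639 − 0.78300×5.4381)/0.21700 = -3.1987 → z₀ = 0.04082 m
V₃ = V₁ · ln(z₃/z₀)/ln(z₁/z₀) = 17.5 × 9.2099/6.7626 = 23.8333 m/s

23.83 m/s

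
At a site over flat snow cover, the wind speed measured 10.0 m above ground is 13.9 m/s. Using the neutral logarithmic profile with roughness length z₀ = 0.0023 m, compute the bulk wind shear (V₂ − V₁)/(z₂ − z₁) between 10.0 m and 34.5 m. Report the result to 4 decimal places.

Log law: V₂ = V₁ · ln(z₂/z₀)/ln(z₁/z₀) = 13.9 × 9.6158/8.3774 = 15.9547 m/s
ΔV/Δz = (15.9547 − 13.9)/(34.5 − 10.0) = 2.0547/24.5000 = 0.08387 m/s/m

0.0839 m/s/m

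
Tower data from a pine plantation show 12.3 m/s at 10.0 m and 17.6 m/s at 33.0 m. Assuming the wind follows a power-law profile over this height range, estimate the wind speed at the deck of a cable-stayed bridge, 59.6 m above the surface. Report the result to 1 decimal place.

First find α: α = ln(V₂/V₁)/ln(z₂/z₁) = ln(17.6/12.3)/ln(33.0/10.0) = 0.35830/1.19392 = 0.3001
Extrapolate from 33.0 m to 59.6 m: V₃ = 17.6 × (59.6/33.0)^0.3001 = 17.6 × 1.1941 = 21.0164 m/s

21.0 m/s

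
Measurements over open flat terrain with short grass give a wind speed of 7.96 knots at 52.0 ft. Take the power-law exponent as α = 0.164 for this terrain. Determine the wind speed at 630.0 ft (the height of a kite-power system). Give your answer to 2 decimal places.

11.98 knots

Power-law profile: V₂ = V₁ · (z₂/z₁)^α
V₂ = 7.96 × (630.0/52.0)^0.164 = 7.96 × (12.1154)^0.164
    = 7.96 × 1.5055 = 11.9834 knots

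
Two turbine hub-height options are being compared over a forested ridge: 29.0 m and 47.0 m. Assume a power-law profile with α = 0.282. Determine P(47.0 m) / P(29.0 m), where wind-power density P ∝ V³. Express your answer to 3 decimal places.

Speed ratio: V_B/V_A = (z_B/z_A)^α = (47.0/29.0)^0.282 = (1.6207)^0.282 = 1.14587
Power-density ratio: P_B/P_A = (V_B/V_A)³ = (1.14587)³ = 1.50455

1.505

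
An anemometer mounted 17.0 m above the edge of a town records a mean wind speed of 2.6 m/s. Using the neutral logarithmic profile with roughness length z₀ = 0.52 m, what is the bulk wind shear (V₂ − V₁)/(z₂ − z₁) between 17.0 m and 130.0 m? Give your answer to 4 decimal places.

Log law: V₂ = V₁ · ln(z₂/z₀)/ln(z₁/z₀) = 2.6 × 5.5215/3.4871 = 4.1168 m/s
ΔV/Δz = (4.1168 − 2.6)/(130.0 − 17.0) = 1.5168/113.0000 = 0.01342 m/s/m

0.0134 m/s/m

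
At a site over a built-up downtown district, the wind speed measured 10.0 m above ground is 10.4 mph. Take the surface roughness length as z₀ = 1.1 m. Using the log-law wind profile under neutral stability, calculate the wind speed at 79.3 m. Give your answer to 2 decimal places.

20.16 mph

Log law: V(z) ∝ ln(z/z₀), so V₂/V₁ = ln(z₂/z₀) / ln(z₁/z₀).
ln(79.3/1.1) = 4.2779, ln(10.0/1.1) = 2.2073
V₂ = 10.4 × 4.2779/2.2073 = 10.4 × 1.9381 = 20.1563 mph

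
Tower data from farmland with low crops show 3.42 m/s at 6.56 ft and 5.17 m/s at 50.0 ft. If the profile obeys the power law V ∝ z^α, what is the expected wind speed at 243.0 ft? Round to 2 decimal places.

First find α: α = ln(V₂/V₁)/ln(z₂/z₁) = ln(5.17/3.42)/ln(50.0/6.56) = 0.41323/2.03103 = 0.2035
Extrapolate from 50.0 ft to 243.0 ft: V₃ = 5.17 × (243.0/50.0)^0.2035 = 5.17 × 1.3794 = 7.1317 m/s

7.13 m/s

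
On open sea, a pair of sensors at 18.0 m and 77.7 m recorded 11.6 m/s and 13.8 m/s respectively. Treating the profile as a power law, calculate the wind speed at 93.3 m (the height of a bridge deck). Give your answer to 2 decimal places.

14.10 m/s

First find α: α = ln(V₂/V₁)/ln(z₂/z₁) = ln(13.8/11.6)/ln(77.7/18.0) = 0.17366/1.46248 = 0.1187
Extrapolate from 77.7 m to 93.3 m: V₃ = 13.8 × (93.3/77.7)^0.1187 = 13.8 × 1.0220 = 14.1031 m/s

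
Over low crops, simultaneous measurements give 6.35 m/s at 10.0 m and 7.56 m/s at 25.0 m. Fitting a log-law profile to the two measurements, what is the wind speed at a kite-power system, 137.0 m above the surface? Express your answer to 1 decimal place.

9.8 m/s

Log law: V ∝ ln(z/z₀). From the pair, with r = V₁/V₂ = 0.83995,
ln z₀ = (ln z₁ − r·ln z₂)/(1 − r) = (2.3026 − 0.83995×3.2189)/0.16005 = -2.5060 → z₀ = 0.08159 m
V₃ = V₁ · ln(z₃/z₀)/ln(z₁/z₀) = 6.35 × 7.4260/4.8086 = 9.8064 m/s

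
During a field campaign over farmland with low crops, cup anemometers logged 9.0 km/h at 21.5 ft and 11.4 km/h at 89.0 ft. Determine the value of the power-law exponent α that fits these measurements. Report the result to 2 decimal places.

Power law: V₂/V₁ = (z₂/z₁)^α ⇒ α = ln(V₂/V₁) / ln(z₂/z₁)
α = ln(11.4/9.0) / ln(89.0/21.5) = ln(1.2667) / ln(4.1395)
  = 0.23639 / 1.42058 = 0.16640

α ≈ 0.17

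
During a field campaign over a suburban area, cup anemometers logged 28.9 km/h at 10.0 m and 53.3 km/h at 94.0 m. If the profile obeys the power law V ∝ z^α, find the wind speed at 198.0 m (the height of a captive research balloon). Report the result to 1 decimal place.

First find α: α = ln(V₂/V₁)/ln(z₂/z₁) = ln(53.3/28.9)/ln(94.0/10.0) = 0.61209/2.24071 = 0.2732
Extrapolate from 94.0 m to 198.0 m: V₃ = 53.3 × (198.0/94.0)^0.2732 = 53.3 × 1.2257 = 65.3293 km/h

65.3 km/h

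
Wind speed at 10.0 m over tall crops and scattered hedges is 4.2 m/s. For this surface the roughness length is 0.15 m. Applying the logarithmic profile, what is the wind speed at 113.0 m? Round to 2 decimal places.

6.62 m/s

Log law: V(z) ∝ ln(z/z₀), so V₂/V₁ = ln(z₂/z₀) / ln(z₁/z₀).
ln(113.0/0.15) = 6.6245, ln(10.0/0.15) = 4.1997
V₂ = 4.2 × 6.6245/4.1997 = 4.2 × 1.5774 = 6.6250 m/s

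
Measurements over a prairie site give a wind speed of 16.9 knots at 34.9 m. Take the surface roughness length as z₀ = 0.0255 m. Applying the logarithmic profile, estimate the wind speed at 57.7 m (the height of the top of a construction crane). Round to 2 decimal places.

18.08 knots

Log law: V(z) ∝ ln(z/z₀), so V₂/V₁ = ln(z₂/z₀) / ln(z₁/z₀).
ln(57.7/0.0255) = 7.7243, ln(34.9/0.0255) = 7.2216
V₂ = 16.9 × 7.7243/7.2216 = 16.9 × 1.0696 = 18.0766 knots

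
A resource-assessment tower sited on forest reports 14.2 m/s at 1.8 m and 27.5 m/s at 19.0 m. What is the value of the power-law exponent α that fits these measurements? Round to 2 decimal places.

Power law: V₂/V₁ = (z₂/z₁)^α ⇒ α = ln(V₂/V₁) / ln(z₂/z₁)
α = ln(27.5/14.2) / ln(19.0/1.8) = ln(1.9366) / ln(10.5556)
  = 0.66094 / 2.35665 = 0.28046

α ≈ 0.28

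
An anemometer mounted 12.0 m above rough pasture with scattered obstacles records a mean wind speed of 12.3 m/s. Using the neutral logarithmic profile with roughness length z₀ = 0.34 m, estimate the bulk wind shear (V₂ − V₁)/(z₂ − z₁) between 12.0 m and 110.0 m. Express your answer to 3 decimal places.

0.078 m/s/m

Log law: V₂ = V₁ · ln(z₂/z₀)/ln(z₁/z₀) = 12.3 × 5.7793/3.5637 = 19.9469 m/s
ΔV/Δz = (19.9469 − 12.3)/(110.0 − 12.0) = 7.6469/98.0000 = 0.07803 m/s/m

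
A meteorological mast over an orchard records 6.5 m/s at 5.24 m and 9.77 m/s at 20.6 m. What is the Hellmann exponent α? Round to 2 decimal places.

Power law: V₂/V₁ = (z₂/z₁)^α ⇒ α = ln(V₂/V₁) / ln(z₂/z₁)
α = ln(9.77/6.5) / ln(20.6/5.24) = ln(1.5031) / ln(3.9313)
  = 0.40751 / 1.36897 = 0.29768

α ≈ 0.30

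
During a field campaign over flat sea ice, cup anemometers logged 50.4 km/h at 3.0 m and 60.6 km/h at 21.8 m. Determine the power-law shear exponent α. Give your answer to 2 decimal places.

α ≈ 0.09

Power law: V₂/V₁ = (z₂/z₁)^α ⇒ α = ln(V₂/V₁) / ln(z₂/z₁)
α = ln(60.6/50.4) / ln(21.8/3.0) = ln(1.2024) / ln(7.2667)
  = 0.18430 / 1.98330 = 0.09293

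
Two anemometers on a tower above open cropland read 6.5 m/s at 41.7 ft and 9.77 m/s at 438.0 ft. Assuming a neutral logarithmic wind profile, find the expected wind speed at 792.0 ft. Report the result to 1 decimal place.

10.6 m/s

Log law: V ∝ ln(z/z₀). From the pair, with r = V₁/V₂ = 0.66530,
ln z₀ = (ln z₁ − r·ln z₂)/(1 − r) = (3.7305 − 0.66530×6.0822)/0.33470 = -0.9442 → z₀ = 0.3890 ft
V₃ = V₁ · ln(z₃/z₀)/ln(z₁/z₀) = 6.5 × 7.6187/4.6747 = 10.5936 m/s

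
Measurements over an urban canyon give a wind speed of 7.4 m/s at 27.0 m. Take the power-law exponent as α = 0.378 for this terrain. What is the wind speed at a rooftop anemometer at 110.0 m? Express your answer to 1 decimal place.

Power-law profile: V₂ = V₁ · (z₂/z₁)^α
V₂ = 7.4 × (110.0/27.0)^0.378 = 7.4 × (4.0741)^0.378
    = 7.4 × 1.7006 = 12.5841 m/s

12.6 m/s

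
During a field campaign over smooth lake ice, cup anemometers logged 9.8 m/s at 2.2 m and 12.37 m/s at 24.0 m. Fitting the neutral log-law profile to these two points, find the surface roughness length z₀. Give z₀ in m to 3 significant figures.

z₀ ≈ 0.000243 m

Log law: V(z) ∝ ln(z/z₀). With r = V₁/V₂ = 9.8/12.37 = 0.79224,
r · ln(z₂/z₀) = ln(z₁/z₀) ⇒ ln z₀ = (ln z₁ − r·ln z₂)/(1 − r)
ln z₀ = (0.78846 − 0.79224×3.17805) / 0.20776 = -8.3236
z₀ = exp(-8.3236) = 0.0002427 m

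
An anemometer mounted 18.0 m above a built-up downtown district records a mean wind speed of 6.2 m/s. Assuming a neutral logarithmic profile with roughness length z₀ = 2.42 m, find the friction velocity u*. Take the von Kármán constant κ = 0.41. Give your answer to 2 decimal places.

u* ≈ 1.27 m/s

Log law: V(z) = (u*/κ) · ln(z/z₀) ⇒ u* = κ · V / ln(z/z₀)
u* = 0.41 × 6.2 / ln(18.0/2.42) = 0.41 × 6.2 / 2.0066
   = 2.5420 / 2.0066 = 1.2668 m/s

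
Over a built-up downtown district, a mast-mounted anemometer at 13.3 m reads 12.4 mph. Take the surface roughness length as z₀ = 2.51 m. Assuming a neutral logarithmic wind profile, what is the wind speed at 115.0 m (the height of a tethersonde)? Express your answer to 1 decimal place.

28.4 mph

Log law: V(z) ∝ ln(z/z₀), so V₂/V₁ = ln(z₂/z₀) / ln(z₁/z₀).
ln(115.0/2.51) = 3.8246, ln(13.3/2.51) = 1.6675
V₂ = 12.4 × 3.8246/1.6675 = 12.4 × 2.2937 = 28.4415 mph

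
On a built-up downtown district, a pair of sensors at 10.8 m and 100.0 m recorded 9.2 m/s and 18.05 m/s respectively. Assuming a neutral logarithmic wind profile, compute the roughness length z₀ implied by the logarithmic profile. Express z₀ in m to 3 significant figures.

Log law: V(z) ∝ ln(z/z₀). With r = V₁/V₂ = 9.2/18.05 = 0.50970,
r · ln(z₂/z₀) = ln(z₁/z₀) ⇒ ln z₀ = (ln z₁ − r·ln z₂)/(1 − r)
ln z₀ = (2.37955 − 0.50970×4.60517) / 0.49030 = 0.0659
z₀ = exp(0.0659) = 1.068 m

z₀ ≈ 1.07 m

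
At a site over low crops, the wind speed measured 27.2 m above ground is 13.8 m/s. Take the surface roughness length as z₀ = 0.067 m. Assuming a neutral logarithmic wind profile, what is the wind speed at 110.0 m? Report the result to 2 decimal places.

17.01 m/s

Log law: V(z) ∝ ln(z/z₀), so V₂/V₁ = ln(z₂/z₀) / ln(z₁/z₀).
ln(110.0/0.067) = 7.4035, ln(27.2/0.067) = 6.0063
V₂ = 13.8 × 7.4035/6.0063 = 13.8 × 1.2326 = 17.0103 m/s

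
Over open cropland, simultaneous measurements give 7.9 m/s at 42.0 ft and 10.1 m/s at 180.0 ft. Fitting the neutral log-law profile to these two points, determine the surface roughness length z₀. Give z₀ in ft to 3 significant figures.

Log law: V(z) ∝ ln(z/z₀). With r = V₁/V₂ = 7.9/10.1 = 0.78218,
r · ln(z₂/z₀) = ln(z₁/z₀) ⇒ ln z₀ = (ln z₁ − r·ln z₂)/(1 − r)
ln z₀ = (3.73767 − 0.78218×5.19296) / 0.21782 = -1.4881
z₀ = exp(-1.4881) = 0.2258 ft

z₀ ≈ 0.226 ft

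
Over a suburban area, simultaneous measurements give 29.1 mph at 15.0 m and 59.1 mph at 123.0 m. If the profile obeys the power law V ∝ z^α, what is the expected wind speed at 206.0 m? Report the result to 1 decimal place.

First find α: α = ln(V₂/V₁)/ln(z₂/z₁) = ln(59.1/29.1)/ln(123.0/15.0) = 0.70849/2.10413 = 0.3367
Extrapolate from 123.0 m to 206.0 m: V₃ = 59.1 × (206.0/123.0)^0.3367 = 59.1 × 1.1896 = 70.3070 mph

70.3 mph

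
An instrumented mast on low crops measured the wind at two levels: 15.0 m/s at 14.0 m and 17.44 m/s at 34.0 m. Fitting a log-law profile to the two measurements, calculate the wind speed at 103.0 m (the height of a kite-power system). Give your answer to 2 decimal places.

20.49 m/s

Log law: V ∝ ln(z/z₀). From the pair, with r = V₁/V₂ = 0.86009,
ln z₀ = (ln z₁ − r·ln z₂)/(1 − r) = (2.6391 − 0.86009×3.5264)/0.13991 = -2.8157 → z₀ = 0.05986 m
V₃ = V₁ · ln(z₃/z₀)/ln(z₁/z₀) = 15.0 × 7.4504/5.4547 = 20.4879 m/s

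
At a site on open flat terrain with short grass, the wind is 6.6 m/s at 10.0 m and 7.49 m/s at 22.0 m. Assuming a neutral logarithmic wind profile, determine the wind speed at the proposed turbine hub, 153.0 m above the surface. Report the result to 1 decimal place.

Log law: V ∝ ln(z/z₀). From the pair, with r = V₁/V₂ = 0.88117,
ln z₀ = (ln z₁ − r·ln z₂)/(1 − r) = (2.3026 − 0.88117×3.0910)/0.11883 = -3.5444 → z₀ = 0.02889 m
V₃ = V₁ · ln(z₃/z₀)/ln(z₁/z₀) = 6.6 × 8.5748/5.8470 = 9.6792 m/s

9.7 m/s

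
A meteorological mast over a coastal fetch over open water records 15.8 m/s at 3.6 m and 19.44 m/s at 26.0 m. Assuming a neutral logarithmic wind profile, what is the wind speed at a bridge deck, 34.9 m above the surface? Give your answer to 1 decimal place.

20.0 m/s

Log law: V ∝ ln(z/z₀). From the pair, with r = V₁/V₂ = 0.81276,
ln z₀ = (ln z₁ − r·ln z₂)/(1 − r) = (1.2809 − 0.81276×3.2581)/0.18724 = -7.3013 → z₀ = 0.0006747 m
V₃ = V₁ · ln(z₃/z₀)/ln(z₁/z₀) = 15.8 × 10.8537/8.5822 = 19.9820 m/s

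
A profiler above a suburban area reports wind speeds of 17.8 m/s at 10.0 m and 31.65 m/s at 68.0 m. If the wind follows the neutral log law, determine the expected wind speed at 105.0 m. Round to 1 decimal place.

Log law: V ∝ ln(z/z₀). From the pair, with r = V₁/V₂ = 0.56240,
ln z₀ = (ln z₁ − r·ln z₂)/(1 − r) = (2.3026 − 0.56240×4.2195)/0.43760 = -0.1610 → z₀ = 0.8513 m
V₃ = V₁ · ln(z₃/z₀)/ln(z₁/z₀) = 17.8 × 4.8150/2.4636 = 34.7890 m/s

34.8 m/s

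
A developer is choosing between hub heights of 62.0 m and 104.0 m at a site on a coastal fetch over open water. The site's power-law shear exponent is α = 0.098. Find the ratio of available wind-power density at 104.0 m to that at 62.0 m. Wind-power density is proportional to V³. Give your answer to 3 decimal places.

1.164

Speed ratio: V_B/V_A = (z_B/z_A)^α = (104.0/62.0)^0.098 = (1.6774)^0.098 = 1.05200
Power-density ratio: P_B/P_A = (V_B/V_A)³ = (1.05200)³ = 1.16425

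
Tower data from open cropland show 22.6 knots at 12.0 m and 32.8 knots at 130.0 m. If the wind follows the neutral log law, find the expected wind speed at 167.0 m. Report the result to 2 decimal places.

Log law: V ∝ ln(z/z₀). From the pair, with r = V₁/V₂ = 0.68902,
ln z₀ = (ln z₁ − r·ln z₂)/(1 − r) = (2.4849 − 0.68902×4.8675)/0.31098 = -2.7942 → z₀ = 0.06116 m
V₃ = V₁ · ln(z₃/z₀)/ln(z₁/z₀) = 22.6 × 7.9122/5.2792 = 33.8722 knots

33.87 knots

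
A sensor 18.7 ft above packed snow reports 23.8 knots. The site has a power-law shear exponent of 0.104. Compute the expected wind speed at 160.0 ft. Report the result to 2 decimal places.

29.75 knots

Power-law profile: V₂ = V₁ · (z₂/z₁)^α
V₂ = 23.8 × (160.0/18.7)^0.104 = 23.8 × (8.5561)^0.104
    = 23.8 × 1.2501 = 29.7532 knots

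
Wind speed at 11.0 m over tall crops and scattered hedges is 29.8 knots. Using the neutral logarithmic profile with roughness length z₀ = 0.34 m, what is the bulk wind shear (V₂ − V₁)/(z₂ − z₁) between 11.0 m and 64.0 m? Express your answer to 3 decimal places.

Log law: V₂ = V₁ · ln(z₂/z₀)/ln(z₁/z₀) = 29.8 × 5.2377/3.4767 = 44.8940 knots
ΔV/Δz = (44.8940 − 29.8)/(64.0 − 11.0) = 15.0940/53.0000 = 0.28479 knots/m

0.285 knots/m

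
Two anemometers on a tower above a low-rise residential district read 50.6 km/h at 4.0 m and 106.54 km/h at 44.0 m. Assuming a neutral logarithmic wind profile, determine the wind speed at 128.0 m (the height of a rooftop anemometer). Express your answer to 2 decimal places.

Log law: V ∝ ln(z/z₀). From the pair, with r = V₁/V₂ = 0.47494,
ln z₀ = (ln z₁ − r·ln z₂)/(1 − r) = (1.3863 − 0.47494×3.7842)/0.52506 = -0.7827 → z₀ = 0.4572 m
V₃ = V₁ · ln(z₃/z₀)/ln(z₁/z₀) = 50.6 × 5.6347/2.1690 = 131.4514 km/h

131.45 km/h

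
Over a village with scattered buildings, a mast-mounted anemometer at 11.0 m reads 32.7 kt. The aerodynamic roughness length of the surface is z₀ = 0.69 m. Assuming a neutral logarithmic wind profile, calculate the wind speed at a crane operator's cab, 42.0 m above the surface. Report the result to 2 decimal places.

48.52 kt

Log law: V(z) ∝ ln(z/z₀), so V₂/V₁ = ln(z₂/z₀) / ln(z₁/z₀).
ln(42.0/0.69) = 4.1087, ln(11.0/0.69) = 2.7690
V₂ = 32.7 × 4.1087/2.7690 = 32.7 × 1.4839 = 48.5221 kt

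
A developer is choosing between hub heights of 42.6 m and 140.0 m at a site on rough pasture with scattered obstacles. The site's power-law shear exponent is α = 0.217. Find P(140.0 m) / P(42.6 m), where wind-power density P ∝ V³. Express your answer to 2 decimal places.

Speed ratio: V_B/V_A = (z_B/z_A)^α = (140.0/42.6)^0.217 = (3.2864)^0.217 = 1.29458
Power-density ratio: P_B/P_A = (V_B/V_A)³ = (1.29458)³ = 2.16962

2.17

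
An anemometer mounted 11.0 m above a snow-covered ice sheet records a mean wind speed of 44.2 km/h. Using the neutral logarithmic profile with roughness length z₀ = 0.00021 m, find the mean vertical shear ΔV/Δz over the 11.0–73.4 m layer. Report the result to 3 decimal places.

Log law: V₂ = V₁ · ln(z₂/z₀)/ln(z₁/z₀) = 44.2 × 12.7643/10.8663 = 51.9205 km/h
ΔV/Δz = (51.9205 − 44.2)/(73.4 − 11.0) = 7.7205/62.4000 = 0.12373 km/h/m

0.124 km/h/m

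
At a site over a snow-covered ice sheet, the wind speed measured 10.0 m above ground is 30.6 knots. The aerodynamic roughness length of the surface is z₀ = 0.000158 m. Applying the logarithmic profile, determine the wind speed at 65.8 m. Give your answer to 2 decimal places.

35.81 knots

Log law: V(z) ∝ ln(z/z₀), so V₂/V₁ = ln(z₂/z₀) / ln(z₁/z₀).
ln(65.8/0.000158) = 12.9395, ln(10.0/0.000158) = 11.0555
V₂ = 30.6 × 12.9395/11.0555 = 30.6 × 1.1704 = 35.8147 knots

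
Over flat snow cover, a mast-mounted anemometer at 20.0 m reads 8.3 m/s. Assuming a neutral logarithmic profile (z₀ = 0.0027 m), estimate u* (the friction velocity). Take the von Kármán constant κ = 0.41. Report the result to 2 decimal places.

Log law: V(z) = (u*/κ) · ln(z/z₀) ⇒ u* = κ · V / ln(z/z₀)
u* = 0.41 × 8.3 / ln(20.0/0.0027) = 0.41 × 8.3 / 8.9102
   = 3.4030 / 8.9102 = 0.3819 m/s

u* ≈ 0.38 m/s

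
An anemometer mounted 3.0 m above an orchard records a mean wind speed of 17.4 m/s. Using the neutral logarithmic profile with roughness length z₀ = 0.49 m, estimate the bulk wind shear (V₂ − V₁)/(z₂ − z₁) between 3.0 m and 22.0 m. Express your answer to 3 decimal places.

Log law: V₂ = V₁ · ln(z₂/z₀)/ln(z₁/z₀) = 17.4 × 3.8044/1.8120 = 36.5330 m/s
ΔV/Δz = (36.5330 − 17.4)/(22.0 − 3.0) = 19.1330/19.0000 = 1.00700 m/s/m

1.007 m/s/m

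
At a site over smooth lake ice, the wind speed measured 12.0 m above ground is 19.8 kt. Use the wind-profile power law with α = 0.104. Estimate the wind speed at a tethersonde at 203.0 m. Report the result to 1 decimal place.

Power-law profile: V₂ = V₁ · (z₂/z₁)^α
V₂ = 19.8 × (203.0/12.0)^0.104 = 19.8 × (16.9167)^0.104
    = 19.8 × 1.3420 = 26.5711 kt

26.6 kt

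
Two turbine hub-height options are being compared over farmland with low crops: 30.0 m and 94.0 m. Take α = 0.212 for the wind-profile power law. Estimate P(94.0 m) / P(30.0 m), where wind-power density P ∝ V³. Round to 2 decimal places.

Speed ratio: V_B/V_A = (z_B/z_A)^α = (94.0/30.0)^0.212 = (3.1333)^0.212 = 1.27395
Power-density ratio: P_B/P_A = (V_B/V_A)³ = (1.27395)³ = 2.06757

2.07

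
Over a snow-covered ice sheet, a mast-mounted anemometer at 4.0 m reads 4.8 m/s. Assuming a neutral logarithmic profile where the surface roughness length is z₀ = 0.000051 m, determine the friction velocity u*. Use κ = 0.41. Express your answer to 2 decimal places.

u* ≈ 0.17 m/s

Log law: V(z) = (u*/κ) · ln(z/z₀) ⇒ u* = κ · V / ln(z/z₀)
u* = 0.41 × 4.8 / ln(4.0/0.000051) = 0.41 × 4.8 / 11.2700
   = 1.9680 / 11.2700 = 0.1746 m/s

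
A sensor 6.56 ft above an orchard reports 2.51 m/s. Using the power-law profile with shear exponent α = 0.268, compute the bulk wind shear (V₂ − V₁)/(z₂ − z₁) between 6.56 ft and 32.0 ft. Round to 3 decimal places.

Power law: V₂ = V₁ · (z₂/z₁)^α = 2.51 × (4.8780)^0.268 = 3.8382 m/s
ΔV/Δz = (3.8382 − 2.51)/(32.0 − 6.56) = 1.3282/25.4400 = 0.05221 m/s/ft

0.052 m/s/ft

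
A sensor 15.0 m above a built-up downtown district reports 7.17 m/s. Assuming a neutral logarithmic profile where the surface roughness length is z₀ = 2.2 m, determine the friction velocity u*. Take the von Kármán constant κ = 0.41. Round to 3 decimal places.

u* ≈ 1.531 m/s

Log law: V(z) = (u*/κ) · ln(z/z₀) ⇒ u* = κ · V / ln(z/z₀)
u* = 0.41 × 7.17 / ln(15.0/2.2) = 0.41 × 7.17 / 1.9196
   = 2.9397 / 1.9196 = 1.5314 m/s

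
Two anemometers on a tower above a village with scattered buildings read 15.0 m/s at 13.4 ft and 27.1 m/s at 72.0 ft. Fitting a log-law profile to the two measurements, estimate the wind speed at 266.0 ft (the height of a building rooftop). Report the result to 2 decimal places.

36.50 m/s

Log law: V ∝ ln(z/z₀). From the pair, with r = V₁/V₂ = 0.55351,
ln z₀ = (ln z₁ − r·ln z₂)/(1 − r) = (2.5953 − 0.55351×4.2767)/0.44649 = 0.5109 → z₀ = 1.667 ft
V₃ = V₁ · ln(z₃/z₀)/ln(z₁/z₀) = 15.0 × 5.0726/2.0844 = 36.5044 m/s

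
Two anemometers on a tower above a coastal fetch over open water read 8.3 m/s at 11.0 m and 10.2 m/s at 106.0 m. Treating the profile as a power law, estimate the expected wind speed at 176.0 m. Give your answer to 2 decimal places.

First find α: α = ln(V₂/V₁)/ln(z₂/z₁) = ln(10.2/8.3)/ln(106.0/11.0) = 0.20613/2.26554 = 0.0910
Extrapolate from 106.0 m to 176.0 m: V₃ = 10.2 × (176.0/106.0)^0.0910 = 10.2 × 1.0472 = 10.6816 m/s

10.68 m/s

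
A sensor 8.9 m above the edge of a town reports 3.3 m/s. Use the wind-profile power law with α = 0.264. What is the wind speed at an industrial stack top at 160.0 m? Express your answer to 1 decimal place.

7.1 m/s

Power-law profile: V₂ = V₁ · (z₂/z₁)^α
V₂ = 3.3 × (160.0/8.9)^0.264 = 3.3 × (17.9775)^0.264
    = 3.3 × 2.1441 = 7.0756 m/s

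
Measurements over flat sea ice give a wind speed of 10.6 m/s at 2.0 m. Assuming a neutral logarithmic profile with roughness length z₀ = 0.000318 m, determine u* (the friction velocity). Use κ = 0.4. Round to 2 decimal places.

u* ≈ 0.48 m/s

Log law: V(z) = (u*/κ) · ln(z/z₀) ⇒ u* = κ · V / ln(z/z₀)
u* = 0.4 × 10.6 / ln(2.0/0.000318) = 0.4 × 10.6 / 8.7466
   = 4.2400 / 8.7466 = 0.4848 m/s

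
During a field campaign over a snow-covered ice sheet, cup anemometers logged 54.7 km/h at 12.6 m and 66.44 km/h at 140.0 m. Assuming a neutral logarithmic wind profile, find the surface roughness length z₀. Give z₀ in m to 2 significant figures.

Log law: V(z) ∝ ln(z/z₀). With r = V₁/V₂ = 54.7/66.44 = 0.82330,
r · ln(z₂/z₀) = ln(z₁/z₀) ⇒ ln z₀ = (ln z₁ − r·ln z₂)/(1 − r)
ln z₀ = (2.53370 − 0.82330×4.94164) / 0.17670 = -8.6856
z₀ = exp(-8.6856) = 0.0001690 m

z₀ ≈ 0.00017 m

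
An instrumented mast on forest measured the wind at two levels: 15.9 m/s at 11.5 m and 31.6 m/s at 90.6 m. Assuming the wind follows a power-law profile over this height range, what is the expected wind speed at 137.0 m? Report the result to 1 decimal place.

36.3 m/s

First find α: α = ln(V₂/V₁)/ln(z₂/z₁) = ln(31.6/15.9)/ln(90.6/11.5) = 0.68684/2.06411 = 0.3328
Extrapolate from 90.6 m to 137.0 m: V₃ = 31.6 × (137.0/90.6)^0.3328 = 31.6 × 1.1475 = 36.2616 m/s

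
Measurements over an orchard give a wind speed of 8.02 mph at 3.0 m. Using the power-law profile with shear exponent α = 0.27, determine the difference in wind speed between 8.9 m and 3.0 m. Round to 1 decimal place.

Power law: V₂ = V₁ · (z₂/z₁)^α = 8.02 × (2.9667)^0.27 = 10.7569 mph
ΔV = 10.7569 − 8.02 = 2.7369 mph

2.7 mph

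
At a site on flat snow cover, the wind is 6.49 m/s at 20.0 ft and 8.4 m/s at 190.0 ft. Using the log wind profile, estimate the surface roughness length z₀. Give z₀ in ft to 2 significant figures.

z₀ ≈ 0.0095 ft

Log law: V(z) ∝ ln(z/z₀). With r = V₁/V₂ = 6.49/8.4 = 0.77262,
r · ln(z₂/z₀) = ln(z₁/z₀) ⇒ ln z₀ = (ln z₁ − r·ln z₂)/(1 − r)
ln z₀ = (2.99573 − 0.77262×5.24702) / 0.22738 = -4.6539
z₀ = exp(-4.6539) = 0.009524 ft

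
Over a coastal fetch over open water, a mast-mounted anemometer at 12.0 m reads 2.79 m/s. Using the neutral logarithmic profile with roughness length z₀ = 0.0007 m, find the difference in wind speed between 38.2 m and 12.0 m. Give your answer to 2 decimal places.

0.33 m/s

Log law: V₂ = V₁ · ln(z₂/z₀)/ln(z₁/z₀) = 2.79 × 10.9073/9.7493 = 3.1214 m/s
ΔV = 3.1214 − 2.79 = 0.3314 m/s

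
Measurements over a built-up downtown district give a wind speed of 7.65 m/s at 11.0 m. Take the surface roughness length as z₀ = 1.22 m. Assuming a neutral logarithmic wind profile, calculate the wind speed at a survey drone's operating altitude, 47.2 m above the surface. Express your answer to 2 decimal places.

12.72 m/s

Log law: V(z) ∝ ln(z/z₀), so V₂/V₁ = ln(z₂/z₀) / ln(z₁/z₀).
ln(47.2/1.22) = 3.6555, ln(11.0/1.22) = 2.1990
V₂ = 7.65 × 3.6555/2.1990 = 7.65 × 1.6623 = 12.7168 m/s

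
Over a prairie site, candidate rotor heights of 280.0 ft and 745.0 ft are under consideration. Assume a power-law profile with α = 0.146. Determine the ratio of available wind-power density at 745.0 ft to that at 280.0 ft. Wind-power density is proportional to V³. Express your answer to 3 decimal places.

1.535

Speed ratio: V_B/V_A = (z_B/z_A)^α = (745.0/280.0)^0.146 = (2.6607)^0.146 = 1.15359
Power-density ratio: P_B/P_A = (V_B/V_A)³ = (1.15359)³ = 1.53514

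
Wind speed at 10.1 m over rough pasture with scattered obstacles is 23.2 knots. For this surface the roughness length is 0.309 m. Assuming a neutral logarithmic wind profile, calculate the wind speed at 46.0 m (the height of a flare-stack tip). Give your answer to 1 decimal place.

Log law: V(z) ∝ ln(z/z₀), so V₂/V₁ = ln(z₂/z₀) / ln(z₁/z₀).
ln(46.0/0.309) = 5.0031, ln(10.1/0.309) = 3.4869
V₂ = 23.2 × 5.0031/3.4869 = 23.2 × 1.4348 = 33.2872 knots

33.3 knots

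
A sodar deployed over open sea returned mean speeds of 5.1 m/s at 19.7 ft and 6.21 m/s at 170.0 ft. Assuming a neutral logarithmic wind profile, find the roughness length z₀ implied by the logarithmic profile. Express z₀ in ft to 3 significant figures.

Log law: V(z) ∝ ln(z/z₀). With r = V₁/V₂ = 5.1/6.21 = 0.82126,
r · ln(z₂/z₀) = ln(z₁/z₀) ⇒ ln z₀ = (ln z₁ − r·ln z₂)/(1 − r)
ln z₀ = (2.98062 − 0.82126×5.13580) / 0.17874 = -6.9216
z₀ = exp(-6.9216) = 0.0009863 ft

z₀ ≈ 0.000986 ft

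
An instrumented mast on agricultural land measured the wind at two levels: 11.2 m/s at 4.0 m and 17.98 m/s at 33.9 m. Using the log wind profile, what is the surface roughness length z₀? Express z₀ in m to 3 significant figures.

Log law: V(z) ∝ ln(z/z₀). With r = V₁/V₂ = 11.2/17.98 = 0.62291,
r · ln(z₂/z₀) = ln(z₁/z₀) ⇒ ln z₀ = (ln z₁ − r·ln z₂)/(1 − r)
ln z₀ = (1.38629 − 0.62291×3.52342) / 0.37709 = -2.1441
z₀ = exp(-2.1441) = 0.1172 m

z₀ ≈ 0.117 m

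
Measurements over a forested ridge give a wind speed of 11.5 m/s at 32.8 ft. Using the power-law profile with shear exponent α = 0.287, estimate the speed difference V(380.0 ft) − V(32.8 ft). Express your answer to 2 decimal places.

Power law: V₂ = V₁ · (z₂/z₁)^α = 11.5 × (11.5854)^0.287 = 23.2295 m/s
ΔV = 23.2295 − 11.5 = 11.7295 m/s

11.73 m/s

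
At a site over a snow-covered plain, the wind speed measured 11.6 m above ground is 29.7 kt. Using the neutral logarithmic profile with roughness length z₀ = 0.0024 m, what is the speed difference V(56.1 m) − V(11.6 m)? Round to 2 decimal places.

5.52 kt

Log law: V₂ = V₁ · ln(z₂/z₀)/ln(z₁/z₀) = 29.7 × 10.0594/8.4833 = 35.2180 kt
ΔV = 35.2180 − 29.7 = 5.5180 kt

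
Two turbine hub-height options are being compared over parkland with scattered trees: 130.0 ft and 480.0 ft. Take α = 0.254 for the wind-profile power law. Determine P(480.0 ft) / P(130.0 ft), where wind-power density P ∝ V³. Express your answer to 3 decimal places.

2.706

Speed ratio: V_B/V_A = (z_B/z_A)^α = (480.0/130.0)^0.254 = (3.6923)^0.254 = 1.39346
Power-density ratio: P_B/P_A = (V_B/V_A)³ = (1.39346)³ = 2.70571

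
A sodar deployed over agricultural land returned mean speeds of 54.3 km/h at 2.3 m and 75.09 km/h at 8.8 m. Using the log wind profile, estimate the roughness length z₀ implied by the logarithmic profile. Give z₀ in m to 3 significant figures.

z₀ ≈ 0.0691 m

Log law: V(z) ∝ ln(z/z₀). With r = V₁/V₂ = 54.3/75.09 = 0.72313,
r · ln(z₂/z₀) = ln(z₁/z₀) ⇒ ln z₀ = (ln z₁ − r·ln z₂)/(1 − r)
ln z₀ = (0.83291 − 0.72313×2.17475) / 0.27687 = -2.6718
z₀ = exp(-2.6718) = 0.06913 m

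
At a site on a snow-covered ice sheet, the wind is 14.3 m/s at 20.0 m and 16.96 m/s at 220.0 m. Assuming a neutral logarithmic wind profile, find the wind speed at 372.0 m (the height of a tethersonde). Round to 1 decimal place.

17.5 m/s

Log law: V ∝ ln(z/z₀). From the pair, with r = V₁/V₂ = 0.84316,
ln z₀ = (ln z₁ − r·ln z₂)/(1 − r) = (2.9957 − 0.84316×5.3936)/0.15684 = -9.8952 → z₀ = 0.00005042 m
V₃ = V₁ · ln(z₃/z₀)/ln(z₁/z₀) = 14.3 × 15.8141/12.8909 = 17.5427 m/s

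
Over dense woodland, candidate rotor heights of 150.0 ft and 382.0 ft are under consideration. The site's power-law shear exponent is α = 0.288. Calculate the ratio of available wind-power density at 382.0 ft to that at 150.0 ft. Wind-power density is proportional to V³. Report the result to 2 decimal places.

Speed ratio: V_B/V_A = (z_B/z_A)^α = (382.0/150.0)^0.288 = (2.5467)^0.288 = 1.30894
Power-density ratio: P_B/P_A = (V_B/V_A)³ = (1.30894)³ = 2.24264

2.24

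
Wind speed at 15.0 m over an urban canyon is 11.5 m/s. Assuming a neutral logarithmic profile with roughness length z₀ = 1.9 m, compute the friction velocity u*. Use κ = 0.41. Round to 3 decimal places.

Log law: V(z) = (u*/κ) · ln(z/z₀) ⇒ u* = κ · V / ln(z/z₀)
u* = 0.41 × 11.5 / ln(15.0/1.9) = 0.41 × 11.5 / 2.0662
   = 4.7150 / 2.0662 = 2.2820 m/s

u* ≈ 2.282 m/s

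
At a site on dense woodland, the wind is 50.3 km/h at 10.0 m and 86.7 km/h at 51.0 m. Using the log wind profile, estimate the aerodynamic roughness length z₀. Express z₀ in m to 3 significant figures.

z₀ ≈ 1.05 m

Log law: V(z) ∝ ln(z/z₀). With r = V₁/V₂ = 50.3/86.7 = 0.58016,
r · ln(z₂/z₀) = ln(z₁/z₀) ⇒ ln z₀ = (ln z₁ − r·ln z₂)/(1 − r)
ln z₀ = (2.30259 − 0.58016×3.93183) / 0.41984 = 0.0512
z₀ = exp(0.0512) = 1.053 m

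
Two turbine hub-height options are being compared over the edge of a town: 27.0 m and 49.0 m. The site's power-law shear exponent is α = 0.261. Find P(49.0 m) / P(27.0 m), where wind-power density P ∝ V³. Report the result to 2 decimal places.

1.59

Speed ratio: V_B/V_A = (z_B/z_A)^α = (49.0/27.0)^0.261 = (1.8148)^0.261 = 1.16830
Power-density ratio: P_B/P_A = (V_B/V_A)³ = (1.16830)³ = 1.59465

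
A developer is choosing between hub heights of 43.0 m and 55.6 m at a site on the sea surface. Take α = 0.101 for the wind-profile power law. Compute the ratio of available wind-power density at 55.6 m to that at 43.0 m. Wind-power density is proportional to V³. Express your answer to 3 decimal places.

1.081

Speed ratio: V_B/V_A = (z_B/z_A)^α = (55.6/43.0)^0.101 = (1.2930)^0.101 = 1.02630
Power-density ratio: P_B/P_A = (V_B/V_A)³ = (1.02630)³ = 1.08098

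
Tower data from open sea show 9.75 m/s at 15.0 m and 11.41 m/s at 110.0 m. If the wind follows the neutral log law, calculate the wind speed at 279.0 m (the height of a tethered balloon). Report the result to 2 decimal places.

Log law: V ∝ ln(z/z₀). From the pair, with r = V₁/V₂ = 0.85451,
ln z₀ = (ln z₁ − r·ln z₂)/(1 − r) = (2.7081 − 0.85451×4.7005)/0.14549 = -8.9945 → z₀ = 0.0001241 m
V₃ = V₁ · ln(z₃/z₀)/ln(z₁/z₀) = 9.75 × 14.6257/11.7025 = 12.1854 m/s

12.19 m/s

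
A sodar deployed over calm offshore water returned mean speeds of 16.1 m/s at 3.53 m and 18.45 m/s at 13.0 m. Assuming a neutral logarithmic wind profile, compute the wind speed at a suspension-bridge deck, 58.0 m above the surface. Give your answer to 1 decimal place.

21.1 m/s

Log law: V ∝ ln(z/z₀). From the pair, with r = V₁/V₂ = 0.87263,
ln z₀ = (ln z₁ − r·ln z₂)/(1 − r) = (1.2613 − 0.87263×2.5649)/0.12737 = -7.6701 → z₀ = 0.0004666 m
V₃ = V₁ · ln(z₃/z₀)/ln(z₁/z₀) = 16.1 × 11.7305/8.9314 = 21.1458 m/s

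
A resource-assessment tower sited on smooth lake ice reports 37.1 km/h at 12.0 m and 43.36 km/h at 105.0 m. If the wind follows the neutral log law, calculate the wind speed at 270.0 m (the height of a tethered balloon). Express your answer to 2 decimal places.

Log law: V ∝ ln(z/z₀). From the pair, with r = V₁/V₂ = 0.85563,
ln z₀ = (ln z₁ − r·ln z₂)/(1 − r) = (2.4849 − 0.85563×4.6540)/0.14437 = -10.3700 → z₀ = 0.00003136 m
V₃ = V₁ · ln(z₃/z₀)/ln(z₁/z₀) = 37.1 × 15.9685/12.8549 = 46.0858 km/h

46.09 km/h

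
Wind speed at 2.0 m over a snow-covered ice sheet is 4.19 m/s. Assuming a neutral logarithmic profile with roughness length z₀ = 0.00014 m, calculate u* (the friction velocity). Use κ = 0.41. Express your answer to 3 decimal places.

Log law: V(z) = (u*/κ) · ln(z/z₀) ⇒ u* = κ · V / ln(z/z₀)
u* = 0.41 × 4.19 / ln(2.0/0.00014) = 0.41 × 4.19 / 9.5670
   = 1.7179 / 9.5670 = 0.1796 m/s

u* ≈ 0.180 m/s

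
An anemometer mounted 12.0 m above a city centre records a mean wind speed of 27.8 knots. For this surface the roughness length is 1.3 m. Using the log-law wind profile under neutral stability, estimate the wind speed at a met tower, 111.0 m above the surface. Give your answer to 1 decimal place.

55.6 knots

Log law: V(z) ∝ ln(z/z₀), so V₂/V₁ = ln(z₂/z₀) / ln(z₁/z₀).
ln(111.0/1.3) = 4.4472, ln(12.0/1.3) = 2.2225
V₂ = 27.8 × 4.4472/2.2225 = 27.8 × 2.0009 = 55.6260 knots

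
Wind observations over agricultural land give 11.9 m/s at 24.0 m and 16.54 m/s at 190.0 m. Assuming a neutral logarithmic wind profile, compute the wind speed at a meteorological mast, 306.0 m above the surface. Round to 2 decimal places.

17.61 m/s

Log law: V ∝ ln(z/z₀). From the pair, with r = V₁/V₂ = 0.71947,
ln z₀ = (ln z₁ − r·ln z₂)/(1 − r) = (3.1781 − 0.71947×5.2470)/0.28053 = -2.1281 → z₀ = 0.1191 m
V₃ = V₁ · ln(z₃/z₀)/ln(z₁/z₀) = 11.9 × 7.8517/5.3062 = 17.6088 m/s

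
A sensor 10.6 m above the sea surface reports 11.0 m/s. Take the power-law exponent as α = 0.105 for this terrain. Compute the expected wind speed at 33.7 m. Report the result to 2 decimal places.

12.42 m/s

Power-law profile: V₂ = V₁ · (z₂/z₁)^α
V₂ = 11.0 × (33.7/10.6)^0.105 = 11.0 × (3.1792)^0.105
    = 11.0 × 1.1291 = 12.4204 m/s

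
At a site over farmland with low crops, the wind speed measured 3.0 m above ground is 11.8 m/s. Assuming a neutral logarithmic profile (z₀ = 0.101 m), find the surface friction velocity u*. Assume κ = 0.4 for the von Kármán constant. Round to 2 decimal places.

Log law: V(z) = (u*/κ) · ln(z/z₀) ⇒ u* = κ · V / ln(z/z₀)
u* = 0.4 × 11.8 / ln(3.0/0.101) = 0.4 × 11.8 / 3.3912
   = 4.7200 / 3.3912 = 1.3918 m/s

u* ≈ 1.39 m/s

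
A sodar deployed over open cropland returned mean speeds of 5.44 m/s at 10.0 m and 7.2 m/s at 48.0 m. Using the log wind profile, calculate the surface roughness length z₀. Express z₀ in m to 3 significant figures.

z₀ ≈ 0.0784 m

Log law: V(z) ∝ ln(z/z₀). With r = V₁/V₂ = 5.44/7.2 = 0.75556,
r · ln(z₂/z₀) = ln(z₁/z₀) ⇒ ln z₀ = (ln z₁ − r·ln z₂)/(1 − r)
ln z₀ = (2.30259 − 0.75556×3.87120) / 0.24444 = -2.5459
z₀ = exp(-2.5459) = 0.07841 m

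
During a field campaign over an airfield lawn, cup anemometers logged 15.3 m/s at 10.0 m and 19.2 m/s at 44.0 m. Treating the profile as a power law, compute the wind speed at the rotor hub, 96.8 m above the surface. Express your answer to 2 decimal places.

First find α: α = ln(V₂/V₁)/ln(z₂/z₁) = ln(19.2/15.3)/ln(44.0/10.0) = 0.22706/1.48160 = 0.1533
Extrapolate from 44.0 m to 96.8 m: V₃ = 19.2 × (96.8/44.0)^0.1533 = 19.2 × 1.1284 = 21.6660 m/s

21.67 m/s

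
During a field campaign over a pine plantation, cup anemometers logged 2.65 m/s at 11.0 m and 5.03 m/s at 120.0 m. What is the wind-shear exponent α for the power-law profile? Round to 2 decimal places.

α ≈ 0.27

Power law: V₂/V₁ = (z₂/z₁)^α ⇒ α = ln(V₂/V₁) / ln(z₂/z₁)
α = ln(5.03/2.65) / ln(120.0/11.0) = ln(1.8981) / ln(10.9091)
  = 0.64086 / 2.38960 = 0.26819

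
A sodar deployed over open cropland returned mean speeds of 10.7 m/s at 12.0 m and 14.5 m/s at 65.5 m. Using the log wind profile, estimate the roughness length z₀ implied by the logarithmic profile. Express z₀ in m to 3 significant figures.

z₀ ≈ 0.101 m

Log law: V(z) ∝ ln(z/z₀). With r = V₁/V₂ = 10.7/14.5 = 0.73793,
r · ln(z₂/z₀) = ln(z₁/z₀) ⇒ ln z₀ = (ln z₁ − r·ln z₂)/(1 − r)
ln z₀ = (2.48491 − 0.73793×4.18205) / 0.26207 = -2.2939
z₀ = exp(-2.2939) = 0.1009 m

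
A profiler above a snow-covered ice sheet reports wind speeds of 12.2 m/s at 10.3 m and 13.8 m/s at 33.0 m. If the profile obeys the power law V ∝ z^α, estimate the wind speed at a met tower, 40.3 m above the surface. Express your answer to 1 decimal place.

First find α: α = ln(V₂/V₁)/ln(z₂/z₁) = ln(13.8/12.2)/ln(33.0/10.3) = 0.12323/1.16436 = 0.1058
Extrapolate from 33.0 m to 40.3 m: V₃ = 13.8 × (40.3/33.0)^0.1058 = 13.8 × 1.0214 = 14.0950 m/s

14.1 m/s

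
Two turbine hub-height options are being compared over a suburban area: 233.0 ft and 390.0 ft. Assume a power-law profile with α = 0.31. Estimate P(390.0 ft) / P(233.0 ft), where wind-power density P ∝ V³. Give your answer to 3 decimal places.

Speed ratio: V_B/V_A = (z_B/z_A)^α = (390.0/233.0)^0.31 = (1.6738)^0.31 = 1.17314
Power-density ratio: P_B/P_A = (V_B/V_A)³ = (1.17314)³ = 1.61454

1.615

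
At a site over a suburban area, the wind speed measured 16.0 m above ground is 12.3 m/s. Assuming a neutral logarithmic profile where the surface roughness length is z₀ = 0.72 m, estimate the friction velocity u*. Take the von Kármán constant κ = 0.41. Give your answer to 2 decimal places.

u* ≈ 1.63 m/s

Log law: V(z) = (u*/κ) · ln(z/z₀) ⇒ u* = κ · V / ln(z/z₀)
u* = 0.41 × 12.3 / ln(16.0/0.72) = 0.41 × 12.3 / 3.1011
   = 5.0430 / 3.1011 = 1.6262 m/s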